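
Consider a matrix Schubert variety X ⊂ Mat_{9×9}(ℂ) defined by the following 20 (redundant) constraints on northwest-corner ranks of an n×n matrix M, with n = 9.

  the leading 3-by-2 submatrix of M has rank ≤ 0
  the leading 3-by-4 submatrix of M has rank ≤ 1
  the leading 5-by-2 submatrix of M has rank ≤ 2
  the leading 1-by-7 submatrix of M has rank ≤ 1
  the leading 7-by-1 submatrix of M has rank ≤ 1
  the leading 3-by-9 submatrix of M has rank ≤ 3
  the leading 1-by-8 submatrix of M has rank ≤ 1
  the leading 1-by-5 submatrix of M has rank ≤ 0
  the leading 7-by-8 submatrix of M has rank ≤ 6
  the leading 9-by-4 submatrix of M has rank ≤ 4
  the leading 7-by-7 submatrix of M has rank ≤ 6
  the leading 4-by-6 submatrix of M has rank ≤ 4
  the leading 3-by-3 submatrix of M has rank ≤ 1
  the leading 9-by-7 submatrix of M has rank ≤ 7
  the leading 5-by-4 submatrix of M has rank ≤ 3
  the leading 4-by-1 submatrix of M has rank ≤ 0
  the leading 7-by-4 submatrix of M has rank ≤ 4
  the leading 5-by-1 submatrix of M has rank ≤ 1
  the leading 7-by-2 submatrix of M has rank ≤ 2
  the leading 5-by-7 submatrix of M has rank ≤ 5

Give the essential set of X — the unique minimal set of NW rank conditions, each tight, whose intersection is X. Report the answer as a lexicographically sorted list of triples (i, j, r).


Rank table r_w(9×9) implied by the 20 constraints:

  i=1: 0  0  0  0  0  1  1  1  1
  i=2: 0  0  1  1  1  2  2  2  2
  i=3: 0  0  1  1  2  3  3  3  3
  i=4: 0  1  2  2  3  4  4  4  4
  i=5: 1  2  3  3  4  5  5  5  5
  i=6: 1  2  3  4  5  6  6  6  6
  i=7: 1  2  3  4  5  6  6  6  7
  i=8: 1  2  3  4  5  6  7  7  8
  i=9: 1  2  3  4  5  6  7  8  9

giving w = (6, 3, 5, 2, 1, 4, 9, 7, 8) via Δ²R.

|D(w)|=13, |Ess(w)|=5:

[(1, 5, 0), (3, 2, 0), (3, 4, 1), (4, 1, 0), (7, 8, 6)]


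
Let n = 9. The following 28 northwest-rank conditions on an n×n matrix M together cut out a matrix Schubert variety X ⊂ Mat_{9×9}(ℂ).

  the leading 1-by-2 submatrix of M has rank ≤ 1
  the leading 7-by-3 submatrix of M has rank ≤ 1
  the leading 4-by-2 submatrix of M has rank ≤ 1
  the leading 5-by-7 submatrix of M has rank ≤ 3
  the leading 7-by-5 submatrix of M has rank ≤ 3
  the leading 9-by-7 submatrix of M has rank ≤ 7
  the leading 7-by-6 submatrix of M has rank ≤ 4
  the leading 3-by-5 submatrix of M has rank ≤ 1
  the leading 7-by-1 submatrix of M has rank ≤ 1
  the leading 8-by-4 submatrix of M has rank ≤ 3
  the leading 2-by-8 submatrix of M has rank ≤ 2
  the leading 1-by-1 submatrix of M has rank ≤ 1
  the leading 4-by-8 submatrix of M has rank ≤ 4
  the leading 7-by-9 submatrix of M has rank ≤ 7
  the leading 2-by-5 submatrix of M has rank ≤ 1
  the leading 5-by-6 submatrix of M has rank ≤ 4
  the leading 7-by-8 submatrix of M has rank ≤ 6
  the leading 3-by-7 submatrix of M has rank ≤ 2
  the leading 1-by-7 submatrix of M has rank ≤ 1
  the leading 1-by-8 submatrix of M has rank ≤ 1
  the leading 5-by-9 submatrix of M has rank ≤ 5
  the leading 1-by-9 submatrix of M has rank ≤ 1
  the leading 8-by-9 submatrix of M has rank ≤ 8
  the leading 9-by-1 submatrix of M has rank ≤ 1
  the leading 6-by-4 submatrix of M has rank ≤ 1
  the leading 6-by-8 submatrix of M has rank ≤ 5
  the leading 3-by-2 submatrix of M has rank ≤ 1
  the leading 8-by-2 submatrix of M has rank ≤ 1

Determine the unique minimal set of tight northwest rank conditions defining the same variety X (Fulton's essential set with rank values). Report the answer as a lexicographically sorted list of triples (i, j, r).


Propagating the 28 rank bounds to every northwest block:

  row 1: 1 | 1 | 1 | 1 | 1 | 1 | 1 | 1 | 1
  row 2: 1 | 1 | 1 | 1 | 1 | 2 | 2 | 2 | 2
  row 3: 1 | 1 | 1 | 1 | 1 | 2 | 2 | 3 | 3
  row 4: 1 | 1 | 1 | 1 | 2 | 3 | 3 | 4 | 4
  row 5: 1 | 1 | 1 | 1 | 2 | 3 | 3 | 4 | 5
  row 6: 1 | 1 | 1 | 1 | 2 | 3 | 4 | 5 | 6
  row 7: 1 | 1 | 1 | 2 | 3 | 4 | 5 | 6 | 7
  row 8: 1 | 1 | 2 | 3 | 4 | 5 | 6 | 7 | 8
  row 9: 1 | 2 | 3 | 4 | 5 | 6 | 7 | 8 | 9

reading off 1-entries of Δ²R: w = (1, 6, 8, 5, 9, 7, 4, 3, 2).

|D(w)|=22, |Ess(w)|=6:

[(3, 5, 1), (3, 7, 2), (5, 7, 3), (6, 4, 1), (7, 3, 1), (8, 2, 1)]


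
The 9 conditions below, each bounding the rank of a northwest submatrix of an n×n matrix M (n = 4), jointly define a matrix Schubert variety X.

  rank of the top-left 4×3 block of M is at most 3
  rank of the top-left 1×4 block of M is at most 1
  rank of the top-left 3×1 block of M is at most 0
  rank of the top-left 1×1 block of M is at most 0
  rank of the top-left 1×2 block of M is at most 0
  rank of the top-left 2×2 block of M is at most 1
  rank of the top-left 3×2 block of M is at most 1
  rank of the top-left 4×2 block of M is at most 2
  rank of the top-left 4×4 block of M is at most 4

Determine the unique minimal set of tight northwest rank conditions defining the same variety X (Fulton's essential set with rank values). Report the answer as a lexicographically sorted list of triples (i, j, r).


Propagating the 9 rank bounds to every northwest block:

  0, 0, 1, 1
  0, 1, 2, 2
  0, 1, 2, 3
  1, 2, 3, 4

so w = (3, 2, 4, 1).

Fulton essential set (2 of the 4 Rothe cells):

[(1, 2, 0), (3, 1, 0)]


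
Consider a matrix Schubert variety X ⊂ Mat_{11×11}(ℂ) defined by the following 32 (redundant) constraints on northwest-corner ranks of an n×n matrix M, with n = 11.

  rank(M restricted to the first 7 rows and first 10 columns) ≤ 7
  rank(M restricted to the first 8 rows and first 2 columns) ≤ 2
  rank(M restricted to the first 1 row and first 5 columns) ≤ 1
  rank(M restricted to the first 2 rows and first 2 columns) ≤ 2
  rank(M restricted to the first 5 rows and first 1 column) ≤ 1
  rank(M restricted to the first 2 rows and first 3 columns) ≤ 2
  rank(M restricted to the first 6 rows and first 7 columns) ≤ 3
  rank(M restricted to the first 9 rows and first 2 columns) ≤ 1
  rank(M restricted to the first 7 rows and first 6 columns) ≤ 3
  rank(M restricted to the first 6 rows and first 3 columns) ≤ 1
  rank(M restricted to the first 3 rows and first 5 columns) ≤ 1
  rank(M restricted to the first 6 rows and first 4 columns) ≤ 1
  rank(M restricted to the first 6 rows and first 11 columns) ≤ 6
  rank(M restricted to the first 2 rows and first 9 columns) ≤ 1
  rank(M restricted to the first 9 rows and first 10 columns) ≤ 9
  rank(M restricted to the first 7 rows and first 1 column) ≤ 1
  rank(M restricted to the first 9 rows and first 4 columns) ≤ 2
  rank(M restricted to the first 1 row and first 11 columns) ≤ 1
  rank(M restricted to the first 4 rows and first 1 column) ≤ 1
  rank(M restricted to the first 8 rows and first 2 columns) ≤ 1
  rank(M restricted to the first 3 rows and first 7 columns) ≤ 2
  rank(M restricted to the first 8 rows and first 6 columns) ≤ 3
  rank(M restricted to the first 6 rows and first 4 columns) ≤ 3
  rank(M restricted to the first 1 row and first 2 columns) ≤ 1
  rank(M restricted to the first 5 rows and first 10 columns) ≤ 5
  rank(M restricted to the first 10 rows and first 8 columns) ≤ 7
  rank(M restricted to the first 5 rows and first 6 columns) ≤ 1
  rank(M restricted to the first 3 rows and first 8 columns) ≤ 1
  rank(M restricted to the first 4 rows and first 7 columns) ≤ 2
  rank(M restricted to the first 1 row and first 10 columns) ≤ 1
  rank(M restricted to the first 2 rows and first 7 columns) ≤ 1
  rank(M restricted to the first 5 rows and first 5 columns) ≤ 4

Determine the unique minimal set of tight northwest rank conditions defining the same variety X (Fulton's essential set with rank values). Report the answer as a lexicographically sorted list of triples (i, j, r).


Computing R[i][j] = min implied NW-rank bound (n=11, 32 conditions):

  i=1: 1, 1, 1, 1, 1, 1, 1, 1, 1, 1, 1
  i=2: 1, 1, 1, 1, 1, 1, 1, 1, 1, 2, 2
  i=3: 1, 1, 1, 1, 1, 1, 1, 1, 2, 3, 3
  i=4: 1, 1, 1, 1, 1, 1, 2, 2, 3, 4, 4
  i=5: 1, 1, 1, 1, 1, 1, 2, 3, 4, 5, 5
  i=6: 1, 1, 1, 1, 2, 2, 3, 4, 5, 6, 6
  i=7: 1, 1, 2, 2, 3, 3, 4, 5, 6, 7, 7
  i=8: 1, 1, 2, 2, 3, 3, 4, 5, 6, 7, 8
  i=9: 1, 1, 2, 2, 3, 4, 5, 6, 7, 8, 9
  i=10: 1, 2, 3, 3, 4, 5, 6, 7, 8, 9, 10
  i=11: 1, 2, 3, 4, 5, 6, 7, 8, 9, 10, 11

hence w(1..11) = (1, 10, 9, 7, 8, 5, 3, 11, 6, 2, 4).

|D(w)|=34, |Ess(w)|=7:

[(2, 9, 1), (3, 8, 1), (5, 6, 1), (6, 4, 1), (8, 6, 3), (9, 2, 1), (9, 4, 2)]


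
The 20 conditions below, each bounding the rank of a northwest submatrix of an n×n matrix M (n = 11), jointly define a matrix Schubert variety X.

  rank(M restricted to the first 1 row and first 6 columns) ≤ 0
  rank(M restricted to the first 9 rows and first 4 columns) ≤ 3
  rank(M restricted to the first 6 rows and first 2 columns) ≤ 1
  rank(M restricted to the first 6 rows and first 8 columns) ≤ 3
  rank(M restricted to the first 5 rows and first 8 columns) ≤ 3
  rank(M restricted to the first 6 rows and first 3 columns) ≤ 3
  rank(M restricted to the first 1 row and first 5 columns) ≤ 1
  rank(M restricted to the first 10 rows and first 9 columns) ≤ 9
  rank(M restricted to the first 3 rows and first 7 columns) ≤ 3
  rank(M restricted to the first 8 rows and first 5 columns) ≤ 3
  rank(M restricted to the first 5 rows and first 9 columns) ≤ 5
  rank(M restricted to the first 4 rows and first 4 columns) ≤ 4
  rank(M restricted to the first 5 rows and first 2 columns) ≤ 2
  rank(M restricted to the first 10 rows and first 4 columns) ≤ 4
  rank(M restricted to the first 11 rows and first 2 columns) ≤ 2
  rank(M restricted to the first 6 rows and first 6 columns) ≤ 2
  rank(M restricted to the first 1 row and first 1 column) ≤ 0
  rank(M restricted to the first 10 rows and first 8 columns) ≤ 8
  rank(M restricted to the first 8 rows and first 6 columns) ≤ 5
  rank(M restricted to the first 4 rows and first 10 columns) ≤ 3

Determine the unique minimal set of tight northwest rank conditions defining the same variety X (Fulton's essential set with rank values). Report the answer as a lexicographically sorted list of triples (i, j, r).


Recovering R(i,j) via the rank-extension bound from the 20 conditions:

  0 0 0 0 0 0 1 1 1 1 1
  1 1 1 1 1 1 2 2 2 2 2
  1 1 2 2 2 2 3 3 3 3 3
  1 1 2 2 2 2 3 3 3 3 4
  1 1 2 2 2 2 3 3 4 4 5
  1 1 2 2 2 2 3 3 4 5 6
  1 2 3 3 3 3 4 4 5 6 7
  1 2 3 3 3 4 5 5 6 7 8
  1 2 3 3 4 5 6 6 7 8 9
  1 2 3 4 5 6 7 7 8 9 10
  1 2 3 4 5 6 7 8 9 10 11

second differences of R give the permutation w = (7, 1, 3, 11, 9, 10, 2, 6, 5, 4, 8).

Fulton essential set (7 of the 27 Rothe cells):

[(1, 6, 0), (4, 10, 3), (6, 2, 1), (6, 6, 2), (6, 8, 3), (8, 5, 3), (9, 4, 3)]


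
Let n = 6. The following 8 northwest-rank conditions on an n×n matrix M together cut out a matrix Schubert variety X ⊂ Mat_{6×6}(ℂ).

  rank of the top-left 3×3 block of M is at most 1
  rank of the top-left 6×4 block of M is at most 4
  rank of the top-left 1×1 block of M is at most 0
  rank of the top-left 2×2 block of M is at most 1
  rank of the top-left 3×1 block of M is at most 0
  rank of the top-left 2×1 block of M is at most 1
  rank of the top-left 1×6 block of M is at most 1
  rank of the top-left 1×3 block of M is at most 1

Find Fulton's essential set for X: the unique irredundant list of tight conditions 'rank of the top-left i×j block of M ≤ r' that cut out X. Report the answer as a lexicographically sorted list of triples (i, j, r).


Rank table r_w(6×6) implied by the 8 constraints:

  row 1: 0 1 1 1 1 1
  row 2: 0 1 1 2 2 2
  row 3: 0 1 1 2 3 3
  row 4: 1 2 2 3 4 4
  row 5: 1 2 3 4 5 5
  row 6: 1 2 3 4 5 6

reading off 1-entries of Δ²R: w = (2, 4, 5, 1, 3, 6).

D(w) has 5 cells with 2 SE-corners; essential set:

[(3, 1, 0), (3, 3, 1)]


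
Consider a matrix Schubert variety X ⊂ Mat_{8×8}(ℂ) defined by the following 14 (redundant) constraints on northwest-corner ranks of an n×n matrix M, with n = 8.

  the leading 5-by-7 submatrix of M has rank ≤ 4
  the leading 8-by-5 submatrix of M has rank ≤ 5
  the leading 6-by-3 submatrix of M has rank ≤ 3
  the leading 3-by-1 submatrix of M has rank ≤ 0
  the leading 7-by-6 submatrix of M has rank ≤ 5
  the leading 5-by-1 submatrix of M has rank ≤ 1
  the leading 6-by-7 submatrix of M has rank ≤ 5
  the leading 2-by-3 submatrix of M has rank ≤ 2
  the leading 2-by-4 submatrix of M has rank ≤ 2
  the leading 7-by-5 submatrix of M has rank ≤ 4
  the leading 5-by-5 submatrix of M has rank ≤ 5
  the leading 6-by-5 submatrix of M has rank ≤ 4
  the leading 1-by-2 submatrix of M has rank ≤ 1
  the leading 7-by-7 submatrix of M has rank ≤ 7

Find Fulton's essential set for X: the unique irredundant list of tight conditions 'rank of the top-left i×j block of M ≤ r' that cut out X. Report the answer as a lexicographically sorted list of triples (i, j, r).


Propagating the 14 rank bounds to every northwest block:

  i=1: 0 | 1 | 1 | 1 | 1 | 1 | 1 | 1
  i=2: 0 | 1 | 2 | 2 | 2 | 2 | 2 | 2
  i=3: 0 | 1 | 2 | 3 | 3 | 3 | 3 | 3
  i=4: 1 | 2 | 3 | 4 | 4 | 4 | 4 | 4
  i=5: 1 | 2 | 3 | 4 | 4 | 4 | 4 | 5
  i=6: 1 | 2 | 3 | 4 | 4 | 5 | 5 | 6
  i=7: 1 | 2 | 3 | 4 | 4 | 5 | 6 | 7
  i=8: 1 | 2 | 3 | 4 | 5 | 6 | 7 | 8

hence w(1..8) = (2, 3, 4, 1, 8, 6, 7, 5).

3 SE-corners of the 8-cell Rothe diagram give Ess(w):

[(3, 1, 0), (5, 7, 4), (7, 5, 4)]


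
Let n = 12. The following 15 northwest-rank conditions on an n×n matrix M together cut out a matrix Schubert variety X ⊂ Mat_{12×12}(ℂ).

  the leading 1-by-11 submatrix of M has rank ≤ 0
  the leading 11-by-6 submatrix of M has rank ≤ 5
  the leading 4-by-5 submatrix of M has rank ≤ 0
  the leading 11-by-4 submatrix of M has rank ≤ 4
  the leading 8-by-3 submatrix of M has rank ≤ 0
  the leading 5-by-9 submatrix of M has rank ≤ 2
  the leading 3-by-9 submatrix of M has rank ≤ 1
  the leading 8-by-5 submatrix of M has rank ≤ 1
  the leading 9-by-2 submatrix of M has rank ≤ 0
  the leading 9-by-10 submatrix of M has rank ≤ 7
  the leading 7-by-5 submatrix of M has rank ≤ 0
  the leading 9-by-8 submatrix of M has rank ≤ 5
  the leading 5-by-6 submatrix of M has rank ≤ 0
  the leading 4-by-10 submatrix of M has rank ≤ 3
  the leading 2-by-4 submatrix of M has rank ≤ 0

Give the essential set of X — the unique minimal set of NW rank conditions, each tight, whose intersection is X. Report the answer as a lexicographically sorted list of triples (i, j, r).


Rank table r_w(12×12) implied by the 15 constraints:

  R[1]: 0 0 0 0 0 0 0 0 0 0 0 1
  R[2]: 0 0 0 0 0 0 1 1 1 1 1 2
  R[3]: 0 0 0 0 0 0 1 1 1 2 2 3
  R[4]: 0 0 0 0 0 0 1 2 2 3 3 4
  R[5]: 0 0 0 0 0 0 1 2 2 3 4 5
  R[6]: 0 0 0 0 0 1 2 3 3 4 5 6
  R[7]: 0 0 0 0 0 1 2 3 4 5 6 7
  R[8]: 0 0 0 1 1 2 3 4 5 6 7 8
  R[9]: 0 0 1 2 2 3 4 5 6 7 8 9
  R[10]: 1 1 2 3 3 4 5 6 7 8 9 10
  R[11]: 1 2 3 4 4 5 6 7 8 9 10 11
  R[12]: 1 2 3 4 5 6 7 8 9 10 11 12

giving w = (12, 7, 10, 8, 11, 6, 9, 4, 3, 1, 2, 5) via Δ²R.

Rothe diagram D(w) (53 cells), 7 SE-corners (essential conditions):

[(1, 11, 0), (3, 9, 1), (5, 6, 0), (5, 9, 2), (7, 5, 0), (8, 3, 0), (9, 2, 0)]


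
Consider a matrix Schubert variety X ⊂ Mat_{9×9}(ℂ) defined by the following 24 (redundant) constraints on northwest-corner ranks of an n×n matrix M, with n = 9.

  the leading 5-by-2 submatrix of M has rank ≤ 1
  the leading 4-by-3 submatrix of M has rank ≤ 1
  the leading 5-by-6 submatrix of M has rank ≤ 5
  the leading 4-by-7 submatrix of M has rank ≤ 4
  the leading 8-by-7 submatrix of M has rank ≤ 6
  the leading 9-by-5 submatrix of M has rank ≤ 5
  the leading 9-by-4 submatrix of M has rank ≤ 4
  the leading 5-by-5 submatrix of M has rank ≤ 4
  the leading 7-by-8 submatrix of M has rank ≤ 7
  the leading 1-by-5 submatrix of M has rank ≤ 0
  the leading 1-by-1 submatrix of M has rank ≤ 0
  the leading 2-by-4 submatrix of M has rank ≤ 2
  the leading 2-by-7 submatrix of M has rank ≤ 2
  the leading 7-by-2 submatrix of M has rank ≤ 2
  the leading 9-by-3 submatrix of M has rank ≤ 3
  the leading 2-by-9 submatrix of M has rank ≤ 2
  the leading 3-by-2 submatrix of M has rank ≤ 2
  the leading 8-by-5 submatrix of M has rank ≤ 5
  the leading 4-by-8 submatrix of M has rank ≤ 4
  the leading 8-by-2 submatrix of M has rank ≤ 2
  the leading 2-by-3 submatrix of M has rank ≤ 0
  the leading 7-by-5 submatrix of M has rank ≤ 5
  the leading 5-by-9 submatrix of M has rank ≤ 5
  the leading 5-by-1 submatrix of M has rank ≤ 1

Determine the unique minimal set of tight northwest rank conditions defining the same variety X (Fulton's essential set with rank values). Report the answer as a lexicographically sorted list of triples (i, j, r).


Computing R[i][j] = min implied NW-rank bound (n=9, 24 conditions):

  i=1: 0 | 0 | 0 | 0 | 0 | 1 | 1 | 1 | 1
  i=2: 0 | 0 | 0 | 1 | 1 | 2 | 2 | 2 | 2
  i=3: 1 | 1 | 1 | 2 | 2 | 3 | 3 | 3 | 3
  i=4: 1 | 1 | 1 | 2 | 3 | 4 | 4 | 4 | 4
  i=5: 1 | 1 | 2 | 3 | 4 | 5 | 5 | 5 | 5
  i=6: 1 | 2 | 3 | 4 | 5 | 6 | 6 | 6 | 6
  i=7: 1 | 2 | 3 | 4 | 5 | 6 | 6 | 7 | 7
  i=8: 1 | 2 | 3 | 4 | 5 | 6 | 6 | 7 | 8
  i=9: 1 | 2 | 3 | 4 | 5 | 6 | 7 | 8 | 9

second differences of R give the permutation w = (6, 4, 1, 5, 3, 2, 8, 9, 7).

|D(w)|=13, |Ess(w)|=5:

[(1, 5, 0), (2, 3, 0), (4, 3, 1), (5, 2, 1), (8, 7, 6)]


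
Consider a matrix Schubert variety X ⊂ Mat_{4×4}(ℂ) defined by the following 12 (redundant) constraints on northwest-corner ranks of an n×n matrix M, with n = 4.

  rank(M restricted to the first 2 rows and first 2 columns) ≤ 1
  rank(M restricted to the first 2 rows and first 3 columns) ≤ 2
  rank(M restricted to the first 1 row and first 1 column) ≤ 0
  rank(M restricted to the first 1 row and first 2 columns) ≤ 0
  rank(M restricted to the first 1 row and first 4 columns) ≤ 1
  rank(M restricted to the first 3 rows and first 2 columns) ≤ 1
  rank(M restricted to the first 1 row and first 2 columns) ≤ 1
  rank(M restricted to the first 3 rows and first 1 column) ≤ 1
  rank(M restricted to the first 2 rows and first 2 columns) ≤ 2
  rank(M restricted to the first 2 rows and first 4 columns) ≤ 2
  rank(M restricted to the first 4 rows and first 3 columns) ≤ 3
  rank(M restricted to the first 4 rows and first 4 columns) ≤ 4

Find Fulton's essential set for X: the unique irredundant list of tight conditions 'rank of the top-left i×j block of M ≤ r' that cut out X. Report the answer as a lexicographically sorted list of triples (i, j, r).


The tightest implied rank at each (i,j), from the 12 conditions:

  i=1: 0 | 0 | 1 | 1
  i=2: 1 | 1 | 2 | 2
  i=3: 1 | 1 | 2 | 3
  i=4: 1 | 2 | 3 | 4

the unique w with this rank table is (3, 1, 4, 2).

ℓ(w)=3; the 2 essential cells (i,j,r):

[(1, 2, 0), (3, 2, 1)]


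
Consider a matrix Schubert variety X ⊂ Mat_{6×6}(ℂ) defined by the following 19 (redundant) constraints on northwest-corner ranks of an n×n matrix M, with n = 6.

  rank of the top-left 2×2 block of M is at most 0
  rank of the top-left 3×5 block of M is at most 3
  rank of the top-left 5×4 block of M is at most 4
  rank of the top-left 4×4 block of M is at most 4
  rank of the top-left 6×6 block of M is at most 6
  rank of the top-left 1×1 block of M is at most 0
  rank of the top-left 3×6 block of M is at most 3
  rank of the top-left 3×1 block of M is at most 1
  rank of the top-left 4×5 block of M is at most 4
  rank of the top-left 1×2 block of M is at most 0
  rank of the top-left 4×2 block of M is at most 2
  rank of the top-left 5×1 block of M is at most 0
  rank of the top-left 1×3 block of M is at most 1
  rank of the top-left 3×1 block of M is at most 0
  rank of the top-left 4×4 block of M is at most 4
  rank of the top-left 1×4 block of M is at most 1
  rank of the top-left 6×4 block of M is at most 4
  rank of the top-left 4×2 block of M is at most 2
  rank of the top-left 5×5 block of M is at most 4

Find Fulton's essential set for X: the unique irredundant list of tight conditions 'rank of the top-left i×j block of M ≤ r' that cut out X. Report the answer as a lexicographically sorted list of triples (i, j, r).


Propagating the 19 rank bounds to every northwest block:

  0, 0, 1, 1, 1, 1
  0, 0, 1, 2, 2, 2
  0, 1, 2, 3, 3, 3
  0, 1, 2, 3, 4, 4
  0, 1, 2, 3, 4, 5
  1, 2, 3, 4, 5, 6

second differences of R give the permutation w = (3, 4, 2, 5, 6, 1).

Fulton essential set (2 of the 7 Rothe cells):

[(2, 2, 0), (5, 1, 0)]


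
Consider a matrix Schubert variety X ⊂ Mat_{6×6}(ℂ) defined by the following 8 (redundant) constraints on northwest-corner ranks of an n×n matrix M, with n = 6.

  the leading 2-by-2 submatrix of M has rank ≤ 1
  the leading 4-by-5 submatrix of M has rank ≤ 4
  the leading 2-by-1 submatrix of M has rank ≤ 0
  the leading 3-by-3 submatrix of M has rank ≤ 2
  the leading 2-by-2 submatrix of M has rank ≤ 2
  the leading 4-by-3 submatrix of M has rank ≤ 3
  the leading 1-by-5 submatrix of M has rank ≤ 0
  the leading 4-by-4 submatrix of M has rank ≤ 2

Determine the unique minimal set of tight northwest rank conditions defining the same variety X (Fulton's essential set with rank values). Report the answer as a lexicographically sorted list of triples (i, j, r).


Rank table r_w(6×6) implied by the 8 constraints:

  i=1: 0 | 0 | 0 | 0 | 0 | 1
  i=2: 0 | 1 | 1 | 1 | 1 | 2
  i=3: 1 | 2 | 2 | 2 | 2 | 3
  i=4: 1 | 2 | 2 | 2 | 3 | 4
  i=5: 1 | 2 | 3 | 3 | 4 | 5
  i=6: 1 | 2 | 3 | 4 | 5 | 6

the unique w with this rank table is (6, 2, 1, 5, 3, 4).

Fulton essential set (3 of the 8 Rothe cells):

[(1, 5, 0), (2, 1, 0), (4, 4, 2)]


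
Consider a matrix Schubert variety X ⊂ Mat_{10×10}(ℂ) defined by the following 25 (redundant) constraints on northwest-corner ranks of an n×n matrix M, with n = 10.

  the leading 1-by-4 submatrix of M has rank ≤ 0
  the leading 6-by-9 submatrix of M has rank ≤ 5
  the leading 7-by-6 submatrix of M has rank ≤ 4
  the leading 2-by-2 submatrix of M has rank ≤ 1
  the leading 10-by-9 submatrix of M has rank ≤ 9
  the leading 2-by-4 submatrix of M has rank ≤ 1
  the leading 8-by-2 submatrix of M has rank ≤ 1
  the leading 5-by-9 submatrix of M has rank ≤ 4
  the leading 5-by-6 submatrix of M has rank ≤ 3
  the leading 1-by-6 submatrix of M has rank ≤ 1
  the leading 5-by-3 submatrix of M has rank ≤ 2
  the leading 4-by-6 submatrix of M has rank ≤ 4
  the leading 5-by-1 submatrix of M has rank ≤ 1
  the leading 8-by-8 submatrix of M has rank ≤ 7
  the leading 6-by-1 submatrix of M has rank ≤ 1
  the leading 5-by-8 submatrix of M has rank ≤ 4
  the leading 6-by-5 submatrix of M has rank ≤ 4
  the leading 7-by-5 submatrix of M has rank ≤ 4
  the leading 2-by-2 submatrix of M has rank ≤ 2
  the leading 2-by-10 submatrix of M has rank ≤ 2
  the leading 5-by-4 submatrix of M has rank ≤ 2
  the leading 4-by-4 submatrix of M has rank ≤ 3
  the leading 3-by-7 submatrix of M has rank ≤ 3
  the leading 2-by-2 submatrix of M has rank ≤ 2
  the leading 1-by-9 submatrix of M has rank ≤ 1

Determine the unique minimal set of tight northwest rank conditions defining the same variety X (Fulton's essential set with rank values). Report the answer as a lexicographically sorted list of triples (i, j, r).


Propagating the 25 rank bounds to every northwest block:

  0  0  0  0  1  1  1  1  1  1
  1  1  1  1  2  2  2  2  2  2
  1  1  2  2  3  3  3  3  3  3
  1  1  2  2  3  3  4  4  4  4
  1  1  2  2  3  3  4  4  4  5
  1  1  2  3  4  4  5  5  5  6
  1  1  2  3  4  4  5  6  6  7
  1  1  2  3  4  5  6  7  7  8
  1  2  3  4  5  6  7  8  8  9
  1  2  3  4  5  6  7  8  9  10

second differences of R give the permutation w = (5, 1, 3, 7, 10, 4, 8, 6, 2, 9).

Fulton essential set (6 of the 17 Rothe cells):

[(1, 4, 0), (5, 4, 2), (5, 6, 3), (5, 9, 4), (7, 6, 4), (8, 2, 1)]


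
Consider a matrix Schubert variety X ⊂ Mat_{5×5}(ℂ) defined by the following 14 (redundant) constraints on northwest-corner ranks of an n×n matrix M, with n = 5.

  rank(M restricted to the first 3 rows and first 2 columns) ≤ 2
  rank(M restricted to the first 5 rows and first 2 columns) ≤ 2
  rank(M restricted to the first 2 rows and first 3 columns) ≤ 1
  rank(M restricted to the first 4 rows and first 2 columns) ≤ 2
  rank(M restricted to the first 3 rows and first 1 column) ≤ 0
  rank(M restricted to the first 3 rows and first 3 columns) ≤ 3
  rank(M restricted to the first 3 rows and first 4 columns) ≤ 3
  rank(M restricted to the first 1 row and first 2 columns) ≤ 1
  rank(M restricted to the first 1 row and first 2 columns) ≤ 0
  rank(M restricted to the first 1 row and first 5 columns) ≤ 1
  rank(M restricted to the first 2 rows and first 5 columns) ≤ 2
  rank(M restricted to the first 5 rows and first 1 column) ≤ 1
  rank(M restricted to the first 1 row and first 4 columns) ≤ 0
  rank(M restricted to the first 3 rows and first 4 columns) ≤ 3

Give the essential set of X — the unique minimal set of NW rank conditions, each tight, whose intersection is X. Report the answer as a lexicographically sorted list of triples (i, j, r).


Propagating the 14 rank bounds to every northwest block:

  i=1: 0 | 0 | 0 | 0 | 1
  i=2: 0 | 1 | 1 | 1 | 2
  i=3: 0 | 1 | 2 | 2 | 3
  i=4: 1 | 2 | 3 | 3 | 4
  i=5: 1 | 2 | 3 | 4 | 5

so w = (5, 2, 3, 1, 4).

|D(w)|=6, |Ess(w)|=2:

[(1, 4, 0), (3, 1, 0)]


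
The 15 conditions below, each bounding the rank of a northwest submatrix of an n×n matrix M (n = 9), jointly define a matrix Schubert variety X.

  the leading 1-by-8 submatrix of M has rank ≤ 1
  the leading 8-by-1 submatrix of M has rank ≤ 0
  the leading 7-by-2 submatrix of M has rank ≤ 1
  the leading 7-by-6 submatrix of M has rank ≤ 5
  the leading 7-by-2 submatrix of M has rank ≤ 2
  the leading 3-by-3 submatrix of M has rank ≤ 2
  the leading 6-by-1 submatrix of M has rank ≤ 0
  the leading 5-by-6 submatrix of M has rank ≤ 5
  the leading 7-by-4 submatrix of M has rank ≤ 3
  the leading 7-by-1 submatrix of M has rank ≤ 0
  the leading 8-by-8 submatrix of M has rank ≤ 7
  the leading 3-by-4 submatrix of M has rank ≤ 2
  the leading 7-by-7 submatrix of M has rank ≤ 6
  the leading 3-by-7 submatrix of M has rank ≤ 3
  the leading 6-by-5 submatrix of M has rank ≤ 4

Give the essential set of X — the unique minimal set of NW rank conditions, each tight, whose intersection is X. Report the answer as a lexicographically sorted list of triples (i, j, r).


Propagating the 15 rank bounds to every northwest block:

  0, 1, 1, 1, 1, 1, 1, 1, 1
  0, 1, 2, 2, 2, 2, 2, 2, 2
  0, 1, 2, 2, 3, 3, 3, 3, 3
  0, 1, 2, 3, 4, 4, 4, 4, 4
  0, 1, 2, 3, 4, 5, 5, 5, 5
  0, 1, 2, 3, 4, 5, 6, 6, 6
  0, 1, 2, 3, 4, 5, 6, 7, 7
  0, 1, 2, 3, 4, 5, 6, 7, 8
  1, 2, 3, 4, 5, 6, 7, 8, 9

so w = (2, 3, 5, 4, 6, 7, 8, 9, 1).

|D(w)|=9, |Ess(w)|=2:

[(3, 4, 2), (8, 1, 0)]


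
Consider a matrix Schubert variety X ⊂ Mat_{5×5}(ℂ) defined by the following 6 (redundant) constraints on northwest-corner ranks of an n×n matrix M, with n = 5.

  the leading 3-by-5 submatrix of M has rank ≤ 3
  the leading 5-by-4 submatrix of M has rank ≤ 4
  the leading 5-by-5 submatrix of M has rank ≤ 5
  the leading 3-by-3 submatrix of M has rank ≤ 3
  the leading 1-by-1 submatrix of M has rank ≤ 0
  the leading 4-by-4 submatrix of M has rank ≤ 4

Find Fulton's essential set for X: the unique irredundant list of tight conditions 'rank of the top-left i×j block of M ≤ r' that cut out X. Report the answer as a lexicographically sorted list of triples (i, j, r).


The tightest implied rank at each (i,j), from the 6 conditions:

  0 1 1 1 1
  1 2 2 2 2
  1 2 3 3 3
  1 2 3 4 4
  1 2 3 4 5

reading off 1-entries of Δ²R: w = (2, 1, 3, 4, 5).

Fulton essential set (the sole Rothe cell):

[(1, 1, 0)]


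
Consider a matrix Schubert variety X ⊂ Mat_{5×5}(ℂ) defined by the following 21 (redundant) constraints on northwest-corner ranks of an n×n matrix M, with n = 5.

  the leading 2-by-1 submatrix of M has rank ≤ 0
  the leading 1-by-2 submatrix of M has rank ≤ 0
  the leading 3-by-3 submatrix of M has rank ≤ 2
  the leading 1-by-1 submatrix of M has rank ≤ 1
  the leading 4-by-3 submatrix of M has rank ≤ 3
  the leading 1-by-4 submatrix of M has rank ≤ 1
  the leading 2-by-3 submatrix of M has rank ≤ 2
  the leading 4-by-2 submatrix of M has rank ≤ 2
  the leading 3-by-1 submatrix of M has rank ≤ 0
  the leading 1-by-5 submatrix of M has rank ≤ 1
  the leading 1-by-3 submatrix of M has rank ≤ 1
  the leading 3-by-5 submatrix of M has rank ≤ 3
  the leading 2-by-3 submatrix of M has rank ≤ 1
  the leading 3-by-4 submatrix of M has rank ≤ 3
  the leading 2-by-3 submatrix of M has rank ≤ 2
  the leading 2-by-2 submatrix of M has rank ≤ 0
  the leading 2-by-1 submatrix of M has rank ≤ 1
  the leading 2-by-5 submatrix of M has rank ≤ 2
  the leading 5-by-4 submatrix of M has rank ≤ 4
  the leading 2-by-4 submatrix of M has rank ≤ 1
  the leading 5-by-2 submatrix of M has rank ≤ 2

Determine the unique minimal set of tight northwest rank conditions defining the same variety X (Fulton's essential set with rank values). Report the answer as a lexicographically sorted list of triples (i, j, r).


Recovering R(i,j) via the rank-extension bound from the 21 conditions:

  0  0  1  1  1
  0  0  1  1  2
  0  1  2  2  3
  1  2  3  3  4
  1  2  3  4  5

so w = (3, 5, 2, 1, 4).

3 SE-corners of the 6-cell Rothe diagram give Ess(w):

[(2, 2, 0), (2, 4, 1), (3, 1, 0)]


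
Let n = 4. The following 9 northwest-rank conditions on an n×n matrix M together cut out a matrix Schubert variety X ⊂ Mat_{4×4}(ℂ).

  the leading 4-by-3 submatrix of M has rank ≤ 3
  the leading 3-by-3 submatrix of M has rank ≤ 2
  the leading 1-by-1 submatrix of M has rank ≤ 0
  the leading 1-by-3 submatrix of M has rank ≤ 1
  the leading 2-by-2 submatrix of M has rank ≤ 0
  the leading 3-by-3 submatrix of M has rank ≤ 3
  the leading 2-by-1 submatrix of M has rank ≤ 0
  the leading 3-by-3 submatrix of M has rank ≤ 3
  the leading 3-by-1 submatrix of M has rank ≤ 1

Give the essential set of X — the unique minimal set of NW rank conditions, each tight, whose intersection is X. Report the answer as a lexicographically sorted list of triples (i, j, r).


Recovering R(i,j) via the rank-extension bound from the 9 conditions:

  0  0  1  1
  0  0  1  2
  1  1  2  3
  1  2  3  4

second differences of R give the permutation w = (3, 4, 1, 2).

Rothe diagram D(w) (4 cells), 1 SE-corner (essential condition):

[(2, 2, 0)]


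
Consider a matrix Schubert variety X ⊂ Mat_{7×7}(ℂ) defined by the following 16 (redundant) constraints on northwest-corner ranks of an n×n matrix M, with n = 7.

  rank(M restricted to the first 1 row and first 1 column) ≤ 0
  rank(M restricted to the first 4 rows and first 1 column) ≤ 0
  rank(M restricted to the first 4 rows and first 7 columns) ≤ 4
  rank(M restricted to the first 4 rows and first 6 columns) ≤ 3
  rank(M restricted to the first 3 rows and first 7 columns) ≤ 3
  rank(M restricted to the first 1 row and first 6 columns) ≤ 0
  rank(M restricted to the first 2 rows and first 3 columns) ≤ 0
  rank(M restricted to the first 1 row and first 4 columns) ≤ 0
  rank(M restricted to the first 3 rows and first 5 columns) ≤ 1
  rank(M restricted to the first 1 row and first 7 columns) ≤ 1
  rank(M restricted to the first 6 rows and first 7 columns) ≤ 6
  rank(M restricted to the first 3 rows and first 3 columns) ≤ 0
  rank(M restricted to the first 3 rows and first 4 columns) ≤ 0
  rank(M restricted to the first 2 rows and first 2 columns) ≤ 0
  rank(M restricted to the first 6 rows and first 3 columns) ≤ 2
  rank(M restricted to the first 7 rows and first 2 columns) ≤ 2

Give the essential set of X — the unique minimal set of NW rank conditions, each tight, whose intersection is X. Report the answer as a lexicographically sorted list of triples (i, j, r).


Propagating the 16 rank bounds to every northwest block:

  R[1]: 0, 0, 0, 0, 0, 0, 1
  R[2]: 0, 0, 0, 0, 1, 1, 2
  R[3]: 0, 0, 0, 0, 1, 2, 3
  R[4]: 0, 1, 1, 1, 2, 3, 4
  R[5]: 1, 2, 2, 2, 3, 4, 5
  R[6]: 1, 2, 2, 3, 4, 5, 6
  R[7]: 1, 2, 3, 4, 5, 6, 7

so w = (7, 5, 6, 2, 1, 4, 3).

|D(w)|=16, |Ess(w)|=4:

[(1, 6, 0), (3, 4, 0), (4, 1, 0), (6, 3, 2)]


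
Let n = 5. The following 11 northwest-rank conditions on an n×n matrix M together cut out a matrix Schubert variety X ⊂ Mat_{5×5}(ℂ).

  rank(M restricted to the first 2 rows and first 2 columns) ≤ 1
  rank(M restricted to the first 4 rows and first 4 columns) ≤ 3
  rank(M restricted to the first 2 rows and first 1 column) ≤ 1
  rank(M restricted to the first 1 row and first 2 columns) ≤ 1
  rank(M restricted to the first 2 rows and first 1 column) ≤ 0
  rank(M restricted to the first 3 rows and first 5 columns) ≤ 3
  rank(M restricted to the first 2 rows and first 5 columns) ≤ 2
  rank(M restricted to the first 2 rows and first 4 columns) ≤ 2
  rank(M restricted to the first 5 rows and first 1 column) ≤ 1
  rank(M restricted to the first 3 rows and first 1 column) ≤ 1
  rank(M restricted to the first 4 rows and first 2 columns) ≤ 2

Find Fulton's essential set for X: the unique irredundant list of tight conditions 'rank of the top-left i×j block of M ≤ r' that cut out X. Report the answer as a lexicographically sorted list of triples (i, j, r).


Computing R[i][j] = min implied NW-rank bound (n=5, 11 conditions):

  row 1: 0 1 1 1 1
  row 2: 0 1 2 2 2
  row 3: 1 2 3 3 3
  row 4: 1 2 3 3 4
  row 5: 1 2 3 4 5

the unique w with this rank table is (2, 3, 1, 5, 4).

ℓ(w)=3; the 2 essential cells (i,j,r):

[(2, 1, 0), (4, 4, 3)]


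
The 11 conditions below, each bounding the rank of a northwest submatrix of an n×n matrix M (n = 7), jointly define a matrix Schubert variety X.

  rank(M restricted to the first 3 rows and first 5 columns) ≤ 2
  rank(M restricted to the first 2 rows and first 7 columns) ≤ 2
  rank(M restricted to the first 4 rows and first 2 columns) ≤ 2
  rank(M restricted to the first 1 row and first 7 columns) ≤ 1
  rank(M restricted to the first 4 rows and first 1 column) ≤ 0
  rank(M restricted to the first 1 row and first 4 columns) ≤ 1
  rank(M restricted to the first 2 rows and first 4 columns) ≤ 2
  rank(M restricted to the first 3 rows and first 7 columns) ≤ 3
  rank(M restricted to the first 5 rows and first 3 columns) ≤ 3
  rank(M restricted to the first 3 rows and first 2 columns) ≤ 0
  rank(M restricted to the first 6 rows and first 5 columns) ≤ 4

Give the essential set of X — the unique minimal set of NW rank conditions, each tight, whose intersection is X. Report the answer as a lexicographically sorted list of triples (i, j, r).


Rank table r_w(7×7) implied by the 11 constraints:

  0 0 1 1 1 1 1
  0 0 1 2 2 2 2
  0 0 1 2 2 3 3
  0 1 2 3 3 4 4
  1 2 3 4 4 5 5
  1 2 3 4 4 5 6
  1 2 3 4 5 6 7

hence w(1..7) = (3, 4, 6, 2, 1, 7, 5).

ℓ(w)=9; the 4 essential cells (i,j,r):

[(3, 2, 0), (3, 5, 2), (4, 1, 0), (6, 5, 4)]


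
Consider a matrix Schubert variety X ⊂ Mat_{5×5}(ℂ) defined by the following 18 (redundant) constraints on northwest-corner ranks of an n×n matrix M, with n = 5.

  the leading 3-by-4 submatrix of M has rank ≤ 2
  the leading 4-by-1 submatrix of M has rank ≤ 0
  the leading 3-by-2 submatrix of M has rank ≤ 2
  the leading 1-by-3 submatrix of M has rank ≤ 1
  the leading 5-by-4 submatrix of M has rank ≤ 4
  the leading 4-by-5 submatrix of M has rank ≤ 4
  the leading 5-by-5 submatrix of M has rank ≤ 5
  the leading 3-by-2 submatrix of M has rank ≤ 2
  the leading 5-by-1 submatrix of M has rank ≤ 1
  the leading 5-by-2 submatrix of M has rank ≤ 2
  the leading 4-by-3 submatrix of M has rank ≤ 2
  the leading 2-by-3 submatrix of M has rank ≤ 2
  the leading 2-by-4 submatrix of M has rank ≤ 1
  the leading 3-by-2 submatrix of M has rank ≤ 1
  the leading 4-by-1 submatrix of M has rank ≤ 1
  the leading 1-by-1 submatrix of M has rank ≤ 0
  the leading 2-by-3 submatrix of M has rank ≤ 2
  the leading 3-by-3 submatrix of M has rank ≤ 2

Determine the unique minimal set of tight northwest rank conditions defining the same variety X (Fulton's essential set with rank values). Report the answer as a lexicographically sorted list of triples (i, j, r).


Recovering R(i,j) via the rank-extension bound from the 18 conditions:

  i=1: 0, 1, 1, 1, 1
  i=2: 0, 1, 1, 1, 2
  i=3: 0, 1, 2, 2, 3
  i=4: 0, 1, 2, 3, 4
  i=5: 1, 2, 3, 4, 5

hence w(1..5) = (2, 5, 3, 4, 1).

ℓ(w)=6; the 2 essential cells (i,j,r):

[(2, 4, 1), (4, 1, 0)]


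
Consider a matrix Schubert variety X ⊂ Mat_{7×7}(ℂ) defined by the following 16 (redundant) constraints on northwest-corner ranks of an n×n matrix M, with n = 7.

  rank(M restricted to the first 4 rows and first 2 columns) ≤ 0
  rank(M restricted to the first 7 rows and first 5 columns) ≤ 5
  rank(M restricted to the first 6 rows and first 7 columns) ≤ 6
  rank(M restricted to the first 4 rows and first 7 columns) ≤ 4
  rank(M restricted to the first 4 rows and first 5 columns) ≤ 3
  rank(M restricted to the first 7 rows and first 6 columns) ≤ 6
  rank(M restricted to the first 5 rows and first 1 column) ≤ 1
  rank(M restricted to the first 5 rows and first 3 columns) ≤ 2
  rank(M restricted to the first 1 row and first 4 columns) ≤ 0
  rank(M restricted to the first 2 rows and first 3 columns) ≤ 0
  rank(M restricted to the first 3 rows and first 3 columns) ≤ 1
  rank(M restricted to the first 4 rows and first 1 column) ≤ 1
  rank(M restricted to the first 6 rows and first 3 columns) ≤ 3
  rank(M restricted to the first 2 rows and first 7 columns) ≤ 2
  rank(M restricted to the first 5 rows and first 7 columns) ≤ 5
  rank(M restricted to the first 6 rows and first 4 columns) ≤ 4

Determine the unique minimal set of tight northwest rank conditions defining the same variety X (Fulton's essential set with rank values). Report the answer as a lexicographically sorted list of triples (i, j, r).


Recovering R(i,j) via the rank-extension bound from the 16 conditions:

  0 0 0 0 1 1 1
  0 0 0 1 2 2 2
  0 0 1 2 3 3 3
  0 0 1 2 3 4 4
  1 1 2 3 4 5 5
  1 2 3 4 5 6 6
  1 2 3 4 5 6 7

second differences of R give the permutation w = (5, 4, 3, 6, 1, 2, 7).

Fulton essential set (3 of the 11 Rothe cells):

[(1, 4, 0), (2, 3, 0), (4, 2, 0)]


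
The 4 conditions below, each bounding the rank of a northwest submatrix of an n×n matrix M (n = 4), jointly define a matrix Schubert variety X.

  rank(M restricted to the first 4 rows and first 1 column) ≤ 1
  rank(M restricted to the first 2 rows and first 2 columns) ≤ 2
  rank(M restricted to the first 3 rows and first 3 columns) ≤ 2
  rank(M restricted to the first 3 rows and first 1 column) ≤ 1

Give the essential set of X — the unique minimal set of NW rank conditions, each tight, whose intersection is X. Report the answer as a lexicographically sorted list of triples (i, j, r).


Computing R[i][j] = min implied NW-rank bound (n=4, 4 conditions):

  row 1: 1, 1, 1, 1
  row 2: 1, 2, 2, 2
  row 3: 1, 2, 2, 3
  row 4: 1, 2, 3, 4

second differences of R give the permutation w = (1, 2, 4, 3).

Fulton essential set (the sole Rothe cell):

[(3, 3, 2)]


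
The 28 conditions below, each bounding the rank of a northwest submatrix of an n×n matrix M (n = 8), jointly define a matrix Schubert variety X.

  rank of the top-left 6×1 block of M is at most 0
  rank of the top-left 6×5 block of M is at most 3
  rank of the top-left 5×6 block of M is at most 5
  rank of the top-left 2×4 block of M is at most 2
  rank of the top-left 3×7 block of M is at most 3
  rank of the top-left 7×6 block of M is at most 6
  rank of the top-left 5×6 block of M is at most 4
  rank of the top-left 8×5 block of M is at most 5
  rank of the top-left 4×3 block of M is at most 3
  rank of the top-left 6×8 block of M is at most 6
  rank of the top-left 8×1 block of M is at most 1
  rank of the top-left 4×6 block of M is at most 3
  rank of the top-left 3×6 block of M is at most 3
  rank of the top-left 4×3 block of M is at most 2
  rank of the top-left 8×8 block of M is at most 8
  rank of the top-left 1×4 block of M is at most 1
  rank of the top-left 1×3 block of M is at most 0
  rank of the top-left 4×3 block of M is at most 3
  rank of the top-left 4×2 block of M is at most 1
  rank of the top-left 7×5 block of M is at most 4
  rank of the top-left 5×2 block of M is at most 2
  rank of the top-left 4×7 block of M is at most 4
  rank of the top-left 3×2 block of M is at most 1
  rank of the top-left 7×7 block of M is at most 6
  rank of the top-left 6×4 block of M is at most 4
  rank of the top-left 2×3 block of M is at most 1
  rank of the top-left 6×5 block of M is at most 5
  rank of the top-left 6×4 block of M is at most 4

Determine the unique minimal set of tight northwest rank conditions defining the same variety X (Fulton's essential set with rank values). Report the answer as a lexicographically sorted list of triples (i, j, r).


Recovering R(i,j) via the rank-extension bound from the 28 conditions:

  R[1]: 0 | 0 | 0 | 1 | 1 | 1 | 1 | 1
  R[2]: 0 | 1 | 1 | 2 | 2 | 2 | 2 | 2
  R[3]: 0 | 1 | 2 | 3 | 3 | 3 | 3 | 3
  R[4]: 0 | 1 | 2 | 3 | 3 | 3 | 4 | 4
  R[5]: 0 | 1 | 2 | 3 | 3 | 4 | 5 | 5
  R[6]: 0 | 1 | 2 | 3 | 3 | 4 | 5 | 6
  R[7]: 1 | 2 | 3 | 4 | 4 | 5 | 6 | 7
  R[8]: 1 | 2 | 3 | 4 | 5 | 6 | 7 | 8

so w = (4, 2, 3, 7, 6, 8, 1, 5).

D(w) has 12 cells with 4 SE-corners; essential set:

[(1, 3, 0), (4, 6, 3), (6, 1, 0), (6, 5, 3)]
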